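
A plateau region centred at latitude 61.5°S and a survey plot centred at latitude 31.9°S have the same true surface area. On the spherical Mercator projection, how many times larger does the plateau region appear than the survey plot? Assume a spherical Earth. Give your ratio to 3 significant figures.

On Mercator, area is exaggerated by sec²φ = 1/cos²φ.
At 61.5°: sec²(61.5°) = 1/0.4772² = 4.392.
At 31.9°: sec²(31.9°) = 1/0.8490² = 1.387.
Ratio = 4.392/1.387 = cos²(31.9°)/cos²(61.5°) ≈ 3.17.

3.17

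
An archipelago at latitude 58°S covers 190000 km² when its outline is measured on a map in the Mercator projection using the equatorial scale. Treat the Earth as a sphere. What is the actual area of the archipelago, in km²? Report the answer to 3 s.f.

53400 km²

The Mercator projection is conformal; its linear scale factor is the same in every direction and equals sec φ = 1/cos φ.
Areal scale = k² = sec²φ = 1/cos²(58°) = 1/0.5299² = 3.561.
True area = apparent / (areal scale) = 190000 / 3.561 ≈ 53400 km².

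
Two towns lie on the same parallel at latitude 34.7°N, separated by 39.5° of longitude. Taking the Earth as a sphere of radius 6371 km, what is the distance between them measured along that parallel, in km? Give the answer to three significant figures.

3610 km

Arc length along a parallel = R cos φ · Δλ (with Δλ in radians).
= 6371 × cos 34.7° × (39.5° × π/180) = 6371 × 0.8221 × 0.6894 ≈ 3610 km.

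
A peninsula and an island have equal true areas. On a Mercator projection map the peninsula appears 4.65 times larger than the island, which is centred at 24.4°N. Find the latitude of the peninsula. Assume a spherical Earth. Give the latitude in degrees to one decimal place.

Mercator areal scale is sec²φ, so apparent-area ratio = sec²φ₁ / sec²φ₂ = cos²φ₂ / cos²φ₁.
cos²φ₂ / cos²φ₁ = 4.65  ⇒  cos φ₁ = cos 24.4° / √4.65 = 0.9107/2.156 = 0.4223.
φ₁ = arccos(0.4223) ≈ 65.0°.

65.0°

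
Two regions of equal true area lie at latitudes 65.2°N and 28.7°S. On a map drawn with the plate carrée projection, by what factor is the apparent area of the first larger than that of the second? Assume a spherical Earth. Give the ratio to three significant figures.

For the equirectangular projection with φ₀ = 0 (plate carrée), h = 1 along meridians and k = sec φ along parallels.
Areal scale at 65.2°: h·k = 1.000 × 2.384 = 2.384.
Areal scale at 28.7°: h·k = 1.000 × 1.140 = 1.140.
Ratio = 2.384/1.140 ≈ 2.09.

2.09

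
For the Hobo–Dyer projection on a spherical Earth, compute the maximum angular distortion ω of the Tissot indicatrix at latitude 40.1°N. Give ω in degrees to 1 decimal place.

The Hobo–Dyer projection is cylindrical equal-area with φ₀ = 37.5°. Cylindrical equal-area (φ₀ = 37.5°): h = cos φ / cos 37.5° along meridians, k = cos 37.5° / cos φ along parallels; h·k = 1.
At 40.1°: h = 0.9642, k = 1.037; principal scales a = 1.037, b = 0.9642.
sin(ω/2) = (a − b)/(a + b) = 0.07301/2.001 = 0.03648, so ω = 2 arcsin(0.03648) ≈ 4.2°.

4.2°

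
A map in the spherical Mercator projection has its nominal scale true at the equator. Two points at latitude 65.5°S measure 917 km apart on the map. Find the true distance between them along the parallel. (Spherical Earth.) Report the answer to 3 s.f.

Mercator is conformal, so the point scale is isotropic: h = k = sec φ = 1/cos φ.
Along the parallel at 65.5°, map distances are exaggerated by k = sec 65.5° = 2.411.
True distance = 917 / 2.411 = 917 × cos 65.5° ≈ 380 km.

380 km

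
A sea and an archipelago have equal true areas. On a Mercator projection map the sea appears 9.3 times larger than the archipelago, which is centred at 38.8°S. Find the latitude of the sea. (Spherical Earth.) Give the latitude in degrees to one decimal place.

For equal true areas on Mercator, apparent areas scale as sec²φ, so the ratio is cos²φ₂ / cos²φ₁.
cos²φ₂ / cos²φ₁ = 9.3  ⇒  cos φ₁ = cos 38.8° / √9.3 = 0.7793/3.050 = 0.2556.
φ₁ = arccos(0.2556) ≈ 75.2°.

75.2°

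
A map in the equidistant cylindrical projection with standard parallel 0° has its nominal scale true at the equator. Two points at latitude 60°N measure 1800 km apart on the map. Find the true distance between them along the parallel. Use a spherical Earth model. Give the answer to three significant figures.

Plate carrée maps x = Rλ, y = Rφ. The meridian scale is h = 1 and the parallel scale is k = 1/cos φ = sec φ.
Along the parallel at 60°, map distances are exaggerated by k = sec 60° = 2.000.
True distance = 1800 / 2.000 = 1800 × cos 60° ≈ 900 km.

900 km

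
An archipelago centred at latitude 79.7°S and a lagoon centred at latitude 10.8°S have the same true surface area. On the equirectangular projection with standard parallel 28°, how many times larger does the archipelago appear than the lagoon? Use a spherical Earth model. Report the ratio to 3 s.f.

5.49

In the equirectangular projection with standard parallel φ₀ = 28° (x = Rλ cos φ₀, y = Rφ), meridians are true-scale (h = 1) and the parallel scale is k = cos φ₀ / cos φ.
Areal scale at 79.7°: h·k = 1.000 × 4.938 = 4.938.
Areal scale at 10.8°: h·k = 1.000 × 0.8989 = 0.8989.
Ratio = 4.938/0.8989 ≈ 5.49.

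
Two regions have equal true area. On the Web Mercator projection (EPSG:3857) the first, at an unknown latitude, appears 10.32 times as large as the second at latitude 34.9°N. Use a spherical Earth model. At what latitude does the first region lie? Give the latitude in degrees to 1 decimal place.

Mercator areal scale is sec²φ, so apparent-area ratio = sec²φ₁ / sec²φ₂ = cos²φ₂ / cos²φ₁.
cos²φ₂ / cos²φ₁ = 10.32  ⇒  cos φ₁ = cos 34.9° / √10.32 = 0.8202/3.212 = 0.2553.
φ₁ = arccos(0.2553) ≈ 75.2°.

75.2°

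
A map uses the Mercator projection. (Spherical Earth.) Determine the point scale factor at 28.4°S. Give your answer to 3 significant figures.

1.14

The Mercator projection is conformal; its linear scale factor is the same in every direction and equals sec φ = 1/cos φ.
k = 1/cos 28.4° = 1/0.8796 = 1.137.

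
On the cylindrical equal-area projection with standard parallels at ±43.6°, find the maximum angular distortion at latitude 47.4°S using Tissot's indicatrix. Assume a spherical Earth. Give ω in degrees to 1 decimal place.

A cylindrical equal-area projection with standard parallel φ₀ has meridian scale h = cos φ / cos φ₀ and parallel scale k = cos φ₀ / cos φ (so areas are preserved, h·k = 1).
At 47.4°: h = 0.9347, k = 1.070; principal scales a = 1.070, b = 0.9347.
sin(ω/2) = (a − b)/(a + b) = 0.1352/2.005 = 0.06744, so ω = 2 arcsin(0.06744) ≈ 7.7°.

7.7°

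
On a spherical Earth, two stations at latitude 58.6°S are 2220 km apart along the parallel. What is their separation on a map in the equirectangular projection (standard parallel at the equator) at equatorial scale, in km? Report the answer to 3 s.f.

4260 km

For the equirectangular projection with φ₀ = 0 (plate carrée), h = 1 along meridians and k = sec φ along parallels.
Along the parallel, k = sec 58.6° = 1/0.5210 = 1.919.
Map distance = 2220 × 1.919 ≈ 4260 km.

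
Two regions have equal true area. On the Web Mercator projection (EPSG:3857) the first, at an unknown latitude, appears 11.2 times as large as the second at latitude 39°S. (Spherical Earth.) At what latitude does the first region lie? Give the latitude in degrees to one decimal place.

76.6°

For equal true areas on Mercator, apparent areas scale as sec²φ, so the ratio is cos²φ₂ / cos²φ₁.
cos²φ₂ / cos²φ₁ = 11.2  ⇒  cos φ₁ = cos 39° / √11.2 = 0.7771/3.347 = 0.2322.
φ₁ = arccos(0.2322) ≈ 76.6°.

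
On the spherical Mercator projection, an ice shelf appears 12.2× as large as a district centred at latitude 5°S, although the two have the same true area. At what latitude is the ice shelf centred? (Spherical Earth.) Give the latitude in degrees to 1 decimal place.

Mercator areal scale is sec²φ, so apparent-area ratio = sec²φ₁ / sec²φ₂ = cos²φ₂ / cos²φ₁.
cos²φ₂ / cos²φ₁ = 12.2  ⇒  cos φ₁ = cos 5° / √12.2 = 0.9962/3.493 = 0.2852.
φ₁ = arccos(0.2852) ≈ 73.4°.

73.4°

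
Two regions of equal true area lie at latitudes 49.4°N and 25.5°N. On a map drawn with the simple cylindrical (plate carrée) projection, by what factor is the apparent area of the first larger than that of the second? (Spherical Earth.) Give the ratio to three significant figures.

For the equirectangular projection with φ₀ = 0 (plate carrée), h = 1 along meridians and k = sec φ along parallels.
Areal scale at 49.4°: h·k = 1.000 × 1.537 = 1.537.
Areal scale at 25.5°: h·k = 1.000 × 1.108 = 1.108.
Ratio = 1.537/1.108 ≈ 1.39.

1.39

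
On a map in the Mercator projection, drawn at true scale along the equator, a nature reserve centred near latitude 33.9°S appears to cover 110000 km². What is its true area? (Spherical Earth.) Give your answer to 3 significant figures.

75800 km²

Mercator is conformal, so the point scale is isotropic: h = k = sec φ = 1/cos φ.
Areal scale = k² = sec²φ = 1/cos²(33.9°) = 1/0.8300² = 1.452.
True area = apparent / (areal scale) = 110000 / 1.452 ≈ 75800 km².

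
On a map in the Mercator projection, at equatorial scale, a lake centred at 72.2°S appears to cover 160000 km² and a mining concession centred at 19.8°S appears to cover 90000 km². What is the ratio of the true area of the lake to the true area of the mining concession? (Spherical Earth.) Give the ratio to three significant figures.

Since Mercator area scale is 1/cos²φ, the true area equals the apparent area multiplied by cos²φ.
True area of lake: 160000 × cos²(72.2°) = 160000 × 0.09345 = 14950 km².
True area of mining concession: 90000 × cos²(19.8°) = 90000 × 0.8853 = 79670 km².
Ratio = 14950 / 79670 ≈ 0.188.

0.188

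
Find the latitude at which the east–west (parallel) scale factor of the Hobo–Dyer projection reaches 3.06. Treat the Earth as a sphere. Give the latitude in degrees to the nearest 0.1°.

The Hobo–Dyer projection is cylindrical equal-area with φ₀ = 37.5°. A cylindrical equal-area projection with standard parallel φ₀ has meridian scale h = cos φ / cos φ₀ and parallel scale k = cos φ₀ / cos φ (so areas are preserved, h·k = 1).
k = cos φ₀ / cos φ = 3.06  ⇒  cos φ = cos 37.5° / 3.06 = 0.2593.
φ = arccos(0.2593) ≈ 75.0°.

75.0°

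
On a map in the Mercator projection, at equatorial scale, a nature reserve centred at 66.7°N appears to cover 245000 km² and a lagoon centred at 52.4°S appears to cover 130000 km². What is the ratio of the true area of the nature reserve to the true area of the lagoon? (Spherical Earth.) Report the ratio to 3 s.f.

0.792

Since Mercator area scale is 1/cos²φ, the true area equals the apparent area multiplied by cos²φ.
True area of nature reserve: 245000 × cos²(66.7°) = 245000 × 0.1565 = 38330 km².
True area of lagoon: 130000 × cos²(52.4°) = 130000 × 0.3723 = 48400 km².
Ratio = 38330 / 48400 ≈ 0.792.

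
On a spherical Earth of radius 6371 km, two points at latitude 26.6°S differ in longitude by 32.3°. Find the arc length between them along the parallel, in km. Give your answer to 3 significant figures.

3210 km

Arc length along a parallel = R cos φ · Δλ (with Δλ in radians).
= 6371 × cos 26.6° × (32.3° × π/180) = 6371 × 0.8942 × 0.5637 ≈ 3210 km.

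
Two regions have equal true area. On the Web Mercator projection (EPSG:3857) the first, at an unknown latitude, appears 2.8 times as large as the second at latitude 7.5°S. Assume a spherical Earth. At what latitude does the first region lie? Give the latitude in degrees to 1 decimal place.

On Mercator, (apparent₁)/(apparent₂) = sec²φ₁ / sec²φ₂ when true areas are equal.
cos²φ₂ / cos²φ₁ = 2.8  ⇒  cos φ₁ = cos 7.5° / √2.8 = 0.9914/1.673 = 0.5925.
φ₁ = arccos(0.5925) ≈ 53.7°.

53.7°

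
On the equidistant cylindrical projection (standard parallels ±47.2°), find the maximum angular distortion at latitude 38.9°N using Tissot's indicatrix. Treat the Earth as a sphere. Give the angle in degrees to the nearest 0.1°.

With standard parallel φ₀ = 47.2°, the equirectangular projection gives x = Rλ cos φ₀, y = Rφ, so h = 1 and k = cos 47.2° / cos φ.
At 38.9°: h = 1.000, k = 0.8730; principal scales a = 1.000, b = 0.8730.
sin(ω/2) = (a − b)/(a + b) = 0.1270/1.873 = 0.06778, so ω = 2 arcsin(0.06778) ≈ 7.8°.

7.8°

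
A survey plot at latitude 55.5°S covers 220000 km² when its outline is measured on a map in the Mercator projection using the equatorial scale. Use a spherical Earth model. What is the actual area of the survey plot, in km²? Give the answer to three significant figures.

70600 km²

For Mercator, h = k = sec φ (a conformal cylindrical projection has a single point scale, 1/cos φ).
Areal scale = k² = sec²φ = 1/cos²(55.5°) = 1/0.5664² = 3.117.
True area = apparent / (areal scale) = 220000 / 3.117 ≈ 70600 km².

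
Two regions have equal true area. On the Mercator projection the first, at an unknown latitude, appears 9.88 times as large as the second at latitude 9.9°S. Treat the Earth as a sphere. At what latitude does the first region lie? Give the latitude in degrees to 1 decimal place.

71.7°

On Mercator, (apparent₁)/(apparent₂) = sec²φ₁ / sec²φ₂ when true areas are equal.
cos²φ₂ / cos²φ₁ = 9.88  ⇒  cos φ₁ = cos 9.9° / √9.88 = 0.9851/3.143 = 0.3134.
φ₁ = arccos(0.3134) ≈ 71.7°.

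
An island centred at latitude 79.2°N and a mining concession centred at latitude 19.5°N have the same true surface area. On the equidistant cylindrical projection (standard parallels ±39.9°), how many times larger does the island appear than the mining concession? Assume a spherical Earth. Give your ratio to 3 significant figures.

The equidistant cylindrical projection with φ₀ = 39.9° has h = 1 (meridians true) and k = cos φ₀ / cos φ along parallels.
Areal scale at 79.2°: h·k = 1.000 × 4.094 = 4.094.
Areal scale at 19.5°: h·k = 1.000 × 0.8138 = 0.8138.
Ratio = 4.094/0.8138 ≈ 5.03.

5.03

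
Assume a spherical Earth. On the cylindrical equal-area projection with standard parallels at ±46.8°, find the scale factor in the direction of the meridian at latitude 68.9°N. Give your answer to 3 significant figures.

Cylindrical equal-area (φ₀ = 46.8°): h = cos φ / cos 46.8° along meridians, k = cos 46.8° / cos φ along parallels; h·k = 1.
h = cos 68.9° / cos 46.8° = 0.3600/0.6845 = 0.5259.

0.526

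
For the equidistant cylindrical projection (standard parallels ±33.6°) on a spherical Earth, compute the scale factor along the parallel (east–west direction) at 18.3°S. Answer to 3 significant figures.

The equidistant cylindrical projection with φ₀ = 33.6° has h = 1 (meridians true) and k = cos φ₀ / cos φ along parallels.
k = cos 33.6° / cos 18.3° = 0.8329/0.9494 = 0.8773.

0.877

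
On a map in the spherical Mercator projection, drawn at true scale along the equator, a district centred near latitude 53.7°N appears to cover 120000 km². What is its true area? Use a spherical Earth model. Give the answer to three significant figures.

Mercator is conformal, so the point scale is isotropic: h = k = sec φ = 1/cos φ.
Areal scale = k² = sec²φ = 1/cos²(53.7°) = 1/0.5920² = 2.853.
True area = apparent / (areal scale) = 120000 / 2.853 ≈ 42100 km².

42100 km²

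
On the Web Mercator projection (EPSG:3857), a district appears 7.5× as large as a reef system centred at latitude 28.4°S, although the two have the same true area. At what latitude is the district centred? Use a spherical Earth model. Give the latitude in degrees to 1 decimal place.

71.3°

On Mercator, (apparent₁)/(apparent₂) = sec²φ₁ / sec²φ₂ when true areas are equal.
cos²φ₂ / cos²φ₁ = 7.5  ⇒  cos φ₁ = cos 28.4° / √7.5 = 0.8796/2.739 = 0.3212.
φ₁ = arccos(0.3212) ≈ 71.3°.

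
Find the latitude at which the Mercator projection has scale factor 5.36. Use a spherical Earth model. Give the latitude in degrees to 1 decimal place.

79.2°

Mercator scale is k = sec φ = 1/cos φ.
1/cos φ = 5.36  ⇒  cos φ = 0.1866  ⇒  φ = arccos(0.1866) ≈ 79.2°.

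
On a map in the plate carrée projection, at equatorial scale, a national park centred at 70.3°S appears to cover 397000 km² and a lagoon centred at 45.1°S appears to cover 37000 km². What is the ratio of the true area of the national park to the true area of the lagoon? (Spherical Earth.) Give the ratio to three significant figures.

On the plate carrée, areal scale = h·k = 1 × sec φ, so true area = apparent × cos φ.
True area of national park: 397000 × cos(70.3°) = 397000 × 0.3371 = 133800 km².
True area of lagoon: 37000 × cos(45.1°) = 37000 × 0.7059 = 26120 km².
Ratio = 133800 / 26120 ≈ 5.12.

5.12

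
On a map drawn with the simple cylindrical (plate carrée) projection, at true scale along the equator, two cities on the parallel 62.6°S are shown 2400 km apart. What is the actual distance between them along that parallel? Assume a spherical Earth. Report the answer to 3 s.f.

1100 km

For the equirectangular projection with φ₀ = 0 (plate carrée), h = 1 along meridians and k = sec φ along parallels.
Along the parallel at 62.6°, map distances are exaggerated by k = sec 62.6° = 2.173.
True distance = 2400 / 2.173 = 2400 × cos 62.6° ≈ 1100 km.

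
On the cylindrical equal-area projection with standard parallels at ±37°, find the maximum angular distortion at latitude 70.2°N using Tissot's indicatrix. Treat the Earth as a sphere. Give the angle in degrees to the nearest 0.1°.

88.1°

For cylindrical equal-area with standard parallel φ₀, h = cos φ / cos φ₀ and k = cos φ₀ / cos φ, so h·k = 1.
At 70.2°: h = 0.4241, k = 2.358; principal scales a = 2.358, b = 0.4241.
sin(ω/2) = (a − b)/(a + b) = 1.934/2.782 = 0.6951, so ω = 2 arcsin(0.6951) ≈ 88.1°.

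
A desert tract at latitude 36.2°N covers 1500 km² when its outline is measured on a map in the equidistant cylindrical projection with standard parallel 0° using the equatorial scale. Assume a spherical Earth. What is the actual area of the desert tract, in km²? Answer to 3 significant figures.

In the plate carrée (x = Rλ, y = Rφ), meridians are true-scale (h = 1) and parallels are stretched by k = sec φ.
Areal scale = h·k = 1 × sec φ; at 36.2°, h = 1.000, k = 1.239, so h·k = 1.239.
True area = apparent / (areal scale) = 1500 / 1.239 ≈ 1210 km².

1210 km²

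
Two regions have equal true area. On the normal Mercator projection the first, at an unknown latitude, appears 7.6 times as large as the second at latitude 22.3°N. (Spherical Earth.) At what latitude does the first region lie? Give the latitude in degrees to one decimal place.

70.4°

Mercator areal scale is sec²φ, so apparent-area ratio = sec²φ₁ / sec²φ₂ = cos²φ₂ / cos²φ₁.
cos²φ₂ / cos²φ₁ = 7.6  ⇒  cos φ₁ = cos 22.3° / √7.6 = 0.9252/2.757 = 0.3356.
φ₁ = arccos(0.3356) ≈ 70.4°.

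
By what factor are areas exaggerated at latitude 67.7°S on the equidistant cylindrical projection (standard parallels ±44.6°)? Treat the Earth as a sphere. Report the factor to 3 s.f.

With standard parallel φ₀ = 44.6°, the equirectangular projection gives x = Rλ cos φ₀, y = Rφ, so h = 1 and k = cos 44.6° / cos φ.
Areal scale = h·k = 1 × cos φ₀ / cos φ; at 67.7°, h = 1.000, k = 1.876, so h·k = 1.876.

1.88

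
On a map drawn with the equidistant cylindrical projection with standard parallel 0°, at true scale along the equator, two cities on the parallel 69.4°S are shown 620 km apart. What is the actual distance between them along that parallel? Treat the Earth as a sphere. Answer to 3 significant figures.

In the plate carrée (x = Rλ, y = Rφ), meridians are true-scale (h = 1) and parallels are stretched by k = sec φ.
Along the parallel at 69.4°, map distances are exaggerated by k = sec 69.4° = 2.842.
True distance = 620 / 2.842 = 620 × cos 69.4° ≈ 218 km.

218 km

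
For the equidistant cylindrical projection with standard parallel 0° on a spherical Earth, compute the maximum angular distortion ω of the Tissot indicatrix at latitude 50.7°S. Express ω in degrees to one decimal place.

For the equirectangular projection with φ₀ = 0 (plate carrée), h = 1 along meridians and k = sec φ along parallels.
At 50.7°: h = 1.000, k = 1.579; principal scales a = 1.579, b = 1.000.
sin(ω/2) = (a − b)/(a + b) = 0.5788/2.579 = 0.2245, so ω = 2 arcsin(0.2245) ≈ 25.9°.

25.9°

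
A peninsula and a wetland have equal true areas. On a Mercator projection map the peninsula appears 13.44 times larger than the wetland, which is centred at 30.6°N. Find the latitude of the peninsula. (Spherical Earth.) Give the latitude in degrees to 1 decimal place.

For equal true areas on Mercator, apparent areas scale as sec²φ, so the ratio is cos²φ₂ / cos²φ₁.
cos²φ₂ / cos²φ₁ = 13.44  ⇒  cos φ₁ = cos 30.6° / √13.44 = 0.8607/3.666 = 0.2348.
φ₁ = arccos(0.2348) ≈ 76.4°.

76.4°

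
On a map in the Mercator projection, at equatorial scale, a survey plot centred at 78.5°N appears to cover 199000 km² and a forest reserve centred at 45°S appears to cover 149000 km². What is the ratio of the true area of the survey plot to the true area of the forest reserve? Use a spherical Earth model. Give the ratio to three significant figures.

On Mercator the areal scale is sec²φ, so true area = apparent × cos²φ.
True area of survey plot: 199000 × cos²(78.5°) = 199000 × 0.03975 = 7910 km².
True area of forest reserve: 149000 × cos²(45°) = 149000 × 0.5000 = 74500 km².
Ratio = 7910 / 74500 ≈ 0.106.

0.106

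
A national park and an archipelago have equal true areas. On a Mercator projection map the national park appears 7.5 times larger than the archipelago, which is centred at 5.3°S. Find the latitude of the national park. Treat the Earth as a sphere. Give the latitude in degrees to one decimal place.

68.7°

On Mercator, (apparent₁)/(apparent₂) = sec²φ₁ / sec²φ₂ when true areas are equal.
cos²φ₂ / cos²φ₁ = 7.5  ⇒  cos φ₁ = cos 5.3° / √7.5 = 0.9957/2.739 = 0.3636.
φ₁ = arccos(0.3636) ≈ 68.7°.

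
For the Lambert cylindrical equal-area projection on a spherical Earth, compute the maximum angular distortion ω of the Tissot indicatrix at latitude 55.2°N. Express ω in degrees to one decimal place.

The Lambert cylindrical equal-area projection is the cylindrical equal-area projection with its standard parallel at the equator (φ₀ = 0). For cylindrical equal-area with standard parallel φ₀, h = cos φ / cos φ₀ and k = cos φ₀ / cos φ, so h·k = 1.
At 55.2°: h = 0.5707, k = 1.752; principal scales a = 1.752, b = 0.5707.
sin(ω/2) = (a − b)/(a + b) = 1.181/2.323 = 0.5086, so ω = 2 arcsin(0.5086) ≈ 61.1°.

61.1°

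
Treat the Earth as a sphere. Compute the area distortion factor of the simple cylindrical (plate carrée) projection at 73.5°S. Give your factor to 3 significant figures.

In the plate carrée (x = Rλ, y = Rφ), meridians are true-scale (h = 1) and parallels are stretched by k = sec φ.
Areal scale = h·k = 1 × sec φ; at 73.5°, h = 1.000, k = 3.521, so h·k = 3.521.

3.52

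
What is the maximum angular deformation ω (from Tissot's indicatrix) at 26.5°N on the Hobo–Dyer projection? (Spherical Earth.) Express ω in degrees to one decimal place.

Hobo–Dyer is a cylindrical equal-area projection with standard parallels at ±37.5°. A cylindrical equal-area projection with standard parallel φ₀ has meridian scale h = cos φ / cos φ₀ and parallel scale k = cos φ₀ / cos φ (so areas are preserved, h·k = 1).
At 26.5°: h = 1.128, k = 0.8865; principal scales a = 1.128, b = 0.8865.
sin(ω/2) = (a − b)/(a + b) = 0.2415/2.015 = 0.1199, so ω = 2 arcsin(0.1199) ≈ 13.8°.

13.8°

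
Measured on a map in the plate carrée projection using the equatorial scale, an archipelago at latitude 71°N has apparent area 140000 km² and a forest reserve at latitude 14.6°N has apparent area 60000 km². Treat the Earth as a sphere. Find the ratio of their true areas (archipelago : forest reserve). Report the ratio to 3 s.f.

On the plate carrée, areal scale = h·k = 1 × sec φ, so true area = apparent × cos φ.
True area of archipelago: 140000 × cos(71°) = 140000 × 0.3256 = 45580 km².
True area of forest reserve: 60000 × cos(14.6°) = 60000 × 0.9677 = 58060 km².
Ratio = 45580 / 58060 ≈ 0.785.

0.785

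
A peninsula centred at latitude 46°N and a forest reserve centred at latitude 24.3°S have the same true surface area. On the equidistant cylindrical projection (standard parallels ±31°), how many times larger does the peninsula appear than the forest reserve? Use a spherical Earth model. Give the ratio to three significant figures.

1.31

The equidistant cylindrical projection with φ₀ = 31° has h = 1 (meridians true) and k = cos φ₀ / cos φ along parallels.
Areal scale at 46°: h·k = 1.000 × 1.234 = 1.234.
Areal scale at 24.3°: h·k = 1.000 × 0.9405 = 0.9405.
Ratio = 1.234/0.9405 ≈ 1.31.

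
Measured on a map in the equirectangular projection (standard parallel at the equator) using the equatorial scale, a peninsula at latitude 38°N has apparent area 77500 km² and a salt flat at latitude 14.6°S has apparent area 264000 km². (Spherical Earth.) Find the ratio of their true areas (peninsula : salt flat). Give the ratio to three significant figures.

0.239

Plate carrée has h = 1 and k = sec φ, giving areal scale sec φ; true area = (apparent area) · cos φ.
True area of peninsula: 77500 × cos(38°) = 77500 × 0.7880 = 61070 km².
True area of salt flat: 264000 × cos(14.6°) = 264000 × 0.9677 = 255500 km².
Ratio = 61070 / 255500 ≈ 0.239.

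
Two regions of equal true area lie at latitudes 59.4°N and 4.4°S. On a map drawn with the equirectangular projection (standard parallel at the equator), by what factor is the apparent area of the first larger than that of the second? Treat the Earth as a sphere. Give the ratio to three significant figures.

1.96

For the equirectangular projection with φ₀ = 0 (plate carrée), h = 1 along meridians and k = sec φ along parallels.
Areal scale at 59.4°: h·k = 1.000 × 1.964 = 1.964.
Areal scale at 4.4°: h·k = 1.000 × 1.003 = 1.003.
Ratio = 1.964/1.003 ≈ 1.96.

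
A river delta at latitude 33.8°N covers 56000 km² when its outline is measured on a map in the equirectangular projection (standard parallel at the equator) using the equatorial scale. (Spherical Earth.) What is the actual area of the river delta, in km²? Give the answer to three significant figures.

In the plate carrée (x = Rλ, y = Rφ), meridians are true-scale (h = 1) and parallels are stretched by k = sec φ.
Areal scale = h·k = 1 × sec φ; at 33.8°, h = 1.000, k = 1.203, so h·k = 1.203.
True area = apparent / (areal scale) = 56000 / 1.203 ≈ 46500 km².

46500 km²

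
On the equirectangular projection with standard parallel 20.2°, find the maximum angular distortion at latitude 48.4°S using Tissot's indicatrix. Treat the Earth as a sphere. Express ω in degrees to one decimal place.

19.7°

With standard parallel φ₀ = 20.2°, the equirectangular projection gives x = Rλ cos φ₀, y = Rφ, so h = 1 and k = cos 20.2° / cos φ.
At 48.4°: h = 1.000, k = 1.414; principal scales a = 1.414, b = 1.000.
sin(ω/2) = (a − b)/(a + b) = 0.4136/2.414 = 0.1713, so ω = 2 arcsin(0.1713) ≈ 19.7°.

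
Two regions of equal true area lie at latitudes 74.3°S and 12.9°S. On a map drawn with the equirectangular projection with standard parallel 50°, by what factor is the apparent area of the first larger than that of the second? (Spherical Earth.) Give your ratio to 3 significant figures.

3.60

With standard parallel φ₀ = 50°, the equirectangular projection gives x = Rλ cos φ₀, y = Rφ, so h = 1 and k = cos 50° / cos φ.
Areal scale at 74.3°: h·k = 1.000 × 2.375 = 2.375.
Areal scale at 12.9°: h·k = 1.000 × 0.6594 = 0.6594.
Ratio = 2.375/0.6594 ≈ 3.60.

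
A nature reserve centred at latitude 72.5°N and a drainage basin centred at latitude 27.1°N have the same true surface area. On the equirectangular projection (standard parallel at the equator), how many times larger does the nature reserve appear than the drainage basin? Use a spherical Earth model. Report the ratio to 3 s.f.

2.96

For the equirectangular projection with φ₀ = 0 (plate carrée), h = 1 along meridians and k = sec φ along parallels.
Areal scale at 72.5°: h·k = 1.000 × 3.326 = 3.326.
Areal scale at 27.1°: h·k = 1.000 × 1.123 = 1.123.
Ratio = 3.326/1.123 ≈ 2.96.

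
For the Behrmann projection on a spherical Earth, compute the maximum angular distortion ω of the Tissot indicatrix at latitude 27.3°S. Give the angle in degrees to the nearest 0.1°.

The Behrmann projection is cylindrical equal-area with φ₀ = 30°. For cylindrical equal-area with standard parallel φ₀, h = cos φ / cos φ₀ and k = cos φ₀ / cos φ, so h·k = 1.
At 27.3°: h = 1.026, k = 0.9746; principal scales a = 1.026, b = 0.9746.
sin(ω/2) = (a − b)/(a + b) = 0.05151/2.001 = 0.02575, so ω = 2 arcsin(0.02575) ≈ 3.0°.

3.0°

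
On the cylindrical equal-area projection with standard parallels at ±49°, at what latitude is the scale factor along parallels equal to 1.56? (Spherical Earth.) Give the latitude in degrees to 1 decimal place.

For cylindrical equal-area with standard parallel φ₀, h = cos φ / cos φ₀ and k = cos φ₀ / cos φ, so h·k = 1.
k = cos φ₀ / cos φ = 1.56  ⇒  cos φ = cos 49° / 1.56 = 0.4206.
φ = arccos(0.4206) ≈ 65.1°.

65.1°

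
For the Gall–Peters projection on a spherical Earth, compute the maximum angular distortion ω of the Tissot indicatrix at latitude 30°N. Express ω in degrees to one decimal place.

23.1°

Gall–Peters is a cylindrical equal-area projection with standard parallels at ±45°. For cylindrical equal-area with standard parallel φ₀, h = cos φ / cos φ₀ and k = cos φ₀ / cos φ, so h·k = 1.
At 30°: h = 1.225, k = 0.8165; principal scales a = 1.225, b = 0.8165.
sin(ω/2) = (a − b)/(a + b) = 0.4082/2.041 = 0.2000, so ω = 2 arcsin(0.2000) ≈ 23.1°.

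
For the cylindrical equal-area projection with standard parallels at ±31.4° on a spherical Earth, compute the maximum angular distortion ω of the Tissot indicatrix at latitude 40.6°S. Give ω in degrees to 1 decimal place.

Cylindrical equal-area (φ₀ = 31.4°): h = cos φ / cos 31.4° along meridians, k = cos 31.4° / cos φ along parallels; h·k = 1.
At 40.6°: h = 0.8895, k = 1.124; principal scales a = 1.124, b = 0.8895.
sin(ω/2) = (a − b)/(a + b) = 0.2346/2.014 = 0.1165, so ω = 2 arcsin(0.1165) ≈ 13.4°.

13.4°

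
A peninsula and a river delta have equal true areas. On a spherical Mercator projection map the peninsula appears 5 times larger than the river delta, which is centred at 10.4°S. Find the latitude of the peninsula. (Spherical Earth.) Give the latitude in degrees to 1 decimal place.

On Mercator, (apparent₁)/(apparent₂) = sec²φ₁ / sec²φ₂ when true areas are equal.
cos²φ₂ / cos²φ₁ = 5  ⇒  cos φ₁ = cos 10.4° / √5 = 0.9836/2.236 = 0.4399.
φ₁ = arccos(0.4399) ≈ 63.9°.

63.9°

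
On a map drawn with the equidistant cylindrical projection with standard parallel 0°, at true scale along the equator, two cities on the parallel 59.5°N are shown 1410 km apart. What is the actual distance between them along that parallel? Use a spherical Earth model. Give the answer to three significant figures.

716 km

For the equirectangular projection with φ₀ = 0 (plate carrée), h = 1 along meridians and k = sec φ along parallels.
Along the parallel at 59.5°, map distances are exaggerated by k = sec 59.5° = 1.970.
True distance = 1410 / 1.970 = 1410 × cos 59.5° ≈ 716 km.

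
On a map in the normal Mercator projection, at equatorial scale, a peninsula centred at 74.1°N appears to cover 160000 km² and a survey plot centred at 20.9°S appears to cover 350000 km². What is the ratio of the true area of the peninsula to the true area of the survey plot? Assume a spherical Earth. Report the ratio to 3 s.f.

Since Mercator area scale is 1/cos²φ, the true area equals the apparent area multiplied by cos²φ.
True area of peninsula: 160000 × cos²(74.1°) = 160000 × 0.07505 = 12010 km².
True area of survey plot: 350000 × cos²(20.9°) = 350000 × 0.8727 = 305500 km².
Ratio = 12010 / 305500 ≈ 0.0393.

0.0393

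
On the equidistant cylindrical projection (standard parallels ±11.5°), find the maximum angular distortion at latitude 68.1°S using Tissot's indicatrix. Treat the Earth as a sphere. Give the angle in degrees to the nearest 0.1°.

53.3°

With standard parallel φ₀ = 11.5°, the equirectangular projection gives x = Rλ cos φ₀, y = Rφ, so h = 1 and k = cos 11.5° / cos φ.
At 68.1°: h = 1.000, k = 2.627; principal scales a = 2.627, b = 1.000.
sin(ω/2) = (a − b)/(a + b) = 1.627/3.627 = 0.4486, so ω = 2 arcsin(0.4486) ≈ 53.3°.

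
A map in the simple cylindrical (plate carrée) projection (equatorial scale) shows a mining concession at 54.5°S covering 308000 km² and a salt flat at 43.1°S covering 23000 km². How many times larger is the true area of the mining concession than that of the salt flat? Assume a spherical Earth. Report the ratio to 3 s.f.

Plate carrée has h = 1 and k = sec φ, giving areal scale sec φ; true area = (apparent area) · cos φ.
True area of mining concession: 308000 × cos(54.5°) = 308000 × 0.5807 = 178900 km².
True area of salt flat: 23000 × cos(43.1°) = 23000 × 0.7302 = 16790 km².
Ratio = 178900 / 16790 ≈ 10.7.

10.7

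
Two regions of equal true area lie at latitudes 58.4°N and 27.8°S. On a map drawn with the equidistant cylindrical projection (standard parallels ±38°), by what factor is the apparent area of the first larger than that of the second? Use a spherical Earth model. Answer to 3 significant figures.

In the equirectangular projection with standard parallel φ₀ = 38° (x = Rλ cos φ₀, y = Rφ), meridians are true-scale (h = 1) and the parallel scale is k = cos φ₀ / cos φ.
Areal scale at 58.4°: h·k = 1.000 × 1.504 = 1.504.
Areal scale at 27.8°: h·k = 1.000 × 0.8908 = 0.8908.
Ratio = 1.504/0.8908 ≈ 1.69.

1.69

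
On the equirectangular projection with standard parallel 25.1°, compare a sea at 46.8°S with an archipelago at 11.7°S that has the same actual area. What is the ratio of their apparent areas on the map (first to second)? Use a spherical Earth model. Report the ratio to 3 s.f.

1.43

With standard parallel φ₀ = 25.1°, the equirectangular projection gives x = Rλ cos φ₀, y = Rφ, so h = 1 and k = cos 25.1° / cos φ.
Areal scale at 46.8°: h·k = 1.000 × 1.323 = 1.323.
Areal scale at 11.7°: h·k = 1.000 × 0.9248 = 0.9248.
Ratio = 1.323/0.9248 ≈ 1.43.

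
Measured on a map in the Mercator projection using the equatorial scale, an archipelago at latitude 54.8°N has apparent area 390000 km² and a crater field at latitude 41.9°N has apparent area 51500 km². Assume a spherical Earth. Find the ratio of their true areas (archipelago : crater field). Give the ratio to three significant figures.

Since Mercator area scale is 1/cos²φ, the true area equals the apparent area multiplied by cos²φ.
True area of archipelago: 390000 × cos²(54.8°) = 390000 × 0.3323 = 129600 km².
True area of crater field: 51500 × cos²(41.9°) = 51500 × 0.5540 = 28530 km².
Ratio = 129600 / 28530 ≈ 4.54.

4.54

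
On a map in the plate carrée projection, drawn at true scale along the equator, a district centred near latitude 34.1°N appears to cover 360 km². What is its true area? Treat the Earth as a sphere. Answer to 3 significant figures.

298 km²

In the plate carrée (x = Rλ, y = Rφ), meridians are true-scale (h = 1) and parallels are stretched by k = sec φ.
Areal scale = h·k = 1 × sec φ; at 34.1°, h = 1.000, k = 1.208, so h·k = 1.208.
True area = apparent / (areal scale) = 360 / 1.208 ≈ 298 km².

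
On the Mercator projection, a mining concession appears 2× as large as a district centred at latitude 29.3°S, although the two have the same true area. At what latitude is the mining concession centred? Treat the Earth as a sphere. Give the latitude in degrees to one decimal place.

On Mercator, (apparent₁)/(apparent₂) = sec²φ₁ / sec²φ₂ when true areas are equal.
cos²φ₂ / cos²φ₁ = 2  ⇒  cos φ₁ = cos 29.3° / √2 = 0.8721/1.414 = 0.6166.
φ₁ = arccos(0.6166) ≈ 51.9°.

51.9°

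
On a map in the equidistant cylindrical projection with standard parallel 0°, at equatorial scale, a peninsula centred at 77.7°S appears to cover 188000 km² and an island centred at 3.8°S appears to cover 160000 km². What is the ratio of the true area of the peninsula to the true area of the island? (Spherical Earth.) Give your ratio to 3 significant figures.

Plate carrée has h = 1 and k = sec φ, giving areal scale sec φ; true area = (apparent area) · cos φ.
True area of peninsula: 188000 × cos(77.7°) = 188000 × 0.2130 = 40050 km².
True area of island: 160000 × cos(3.8°) = 160000 × 0.9978 = 159600 km².
Ratio = 40050 / 159600 ≈ 0.251.

0.251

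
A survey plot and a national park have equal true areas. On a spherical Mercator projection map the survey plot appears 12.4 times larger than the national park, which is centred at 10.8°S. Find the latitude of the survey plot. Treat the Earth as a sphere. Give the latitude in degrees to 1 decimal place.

73.8°

For equal true areas on Mercator, apparent areas scale as sec²φ, so the ratio is cos²φ₂ / cos²φ₁.
cos²φ₂ / cos²φ₁ = 12.4  ⇒  cos φ₁ = cos 10.8° / √12.4 = 0.9823/3.521 = 0.2790.
φ₁ = arccos(0.2790) ≈ 73.8°.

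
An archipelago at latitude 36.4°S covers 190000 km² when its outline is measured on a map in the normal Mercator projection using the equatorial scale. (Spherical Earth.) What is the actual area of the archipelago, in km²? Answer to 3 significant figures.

123000 km²

Mercator is conformal, so the point scale is isotropic: h = k = sec φ = 1/cos φ.
Areal scale = k² = sec²φ = 1/cos²(36.4°) = 1/0.8049² = 1.544.
True area = apparent / (areal scale) = 190000 / 1.544 ≈ 123000 km².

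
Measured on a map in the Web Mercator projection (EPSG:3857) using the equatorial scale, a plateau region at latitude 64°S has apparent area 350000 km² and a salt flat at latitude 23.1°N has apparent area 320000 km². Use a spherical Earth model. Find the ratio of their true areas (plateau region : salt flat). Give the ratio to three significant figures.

0.248

On Mercator the areal scale is sec²φ, so true area = apparent × cos²φ.
True area of plateau region: 350000 × cos²(64°) = 350000 × 0.1922 = 67260 km².
True area of salt flat: 320000 × cos²(23.1°) = 320000 × 0.8461 = 270700 km².
Ratio = 67260 / 270700 ≈ 0.248.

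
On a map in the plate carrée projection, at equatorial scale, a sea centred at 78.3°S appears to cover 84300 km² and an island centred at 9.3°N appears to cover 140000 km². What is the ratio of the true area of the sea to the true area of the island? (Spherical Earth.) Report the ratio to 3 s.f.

0.124

Plate carrée has h = 1 and k = sec φ, giving areal scale sec φ; true area = (apparent area) · cos φ.
True area of sea: 84300 × cos(78.3°) = 84300 × 0.2028 = 17090 km².
True area of island: 140000 × cos(9.3°) = 140000 × 0.9869 = 138200 km².
Ratio = 17090 / 138200 ≈ 0.124.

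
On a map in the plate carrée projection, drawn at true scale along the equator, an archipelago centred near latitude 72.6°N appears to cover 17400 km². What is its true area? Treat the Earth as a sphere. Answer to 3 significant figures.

5200 km²

For the equirectangular projection with φ₀ = 0 (plate carrée), h = 1 along meridians and k = sec φ along parallels.
Areal scale = h·k = 1 × sec φ; at 72.6°, h = 1.000, k = 3.344, so h·k = 3.344.
True area = apparent / (areal scale) = 17400 / 3.344 ≈ 5200 km².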